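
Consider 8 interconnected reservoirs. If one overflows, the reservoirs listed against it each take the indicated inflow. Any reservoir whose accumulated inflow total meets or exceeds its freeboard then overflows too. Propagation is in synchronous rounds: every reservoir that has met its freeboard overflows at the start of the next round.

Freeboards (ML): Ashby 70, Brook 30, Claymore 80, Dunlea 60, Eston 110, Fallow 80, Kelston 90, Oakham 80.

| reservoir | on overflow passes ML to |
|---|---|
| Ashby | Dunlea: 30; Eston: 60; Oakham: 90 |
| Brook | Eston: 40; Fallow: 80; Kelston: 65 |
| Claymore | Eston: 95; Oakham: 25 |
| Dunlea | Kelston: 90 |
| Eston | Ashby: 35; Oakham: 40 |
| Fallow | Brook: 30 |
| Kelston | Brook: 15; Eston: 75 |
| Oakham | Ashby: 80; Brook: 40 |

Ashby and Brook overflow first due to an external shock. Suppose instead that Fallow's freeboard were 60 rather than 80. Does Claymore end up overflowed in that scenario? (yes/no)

no

With Fallow's freeboard at 60:
Round 1 — Ashby, Brook overflow (initial).
  Dunlea: +30 → 30 < 60
  Eston: +60+40 → 100 < 110
  Fallow: +80 → 80 ≥ 60
  Kelston: +65 → 65 < 90
  Oakham: +90 → 90 ≥ 80
Round 2 — Fallow, Oakham overflow.
No further overflows.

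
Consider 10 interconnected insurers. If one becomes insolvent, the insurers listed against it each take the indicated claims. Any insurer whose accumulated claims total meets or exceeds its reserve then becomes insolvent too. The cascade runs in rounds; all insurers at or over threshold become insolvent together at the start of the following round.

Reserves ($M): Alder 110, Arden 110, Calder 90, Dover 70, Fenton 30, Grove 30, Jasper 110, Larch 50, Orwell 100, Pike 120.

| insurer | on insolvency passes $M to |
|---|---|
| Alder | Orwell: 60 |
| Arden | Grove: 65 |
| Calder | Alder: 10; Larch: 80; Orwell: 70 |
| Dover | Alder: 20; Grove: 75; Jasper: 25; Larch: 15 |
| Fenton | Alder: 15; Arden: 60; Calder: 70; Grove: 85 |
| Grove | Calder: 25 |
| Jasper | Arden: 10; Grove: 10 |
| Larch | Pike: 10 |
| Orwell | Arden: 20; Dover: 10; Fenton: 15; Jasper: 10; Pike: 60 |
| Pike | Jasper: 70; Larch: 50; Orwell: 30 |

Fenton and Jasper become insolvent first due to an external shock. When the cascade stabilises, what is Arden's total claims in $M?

70

Round 1 — Fenton, Jasper become insolvent (initial).
  Alder: +15 → 15 < 110
  Arden: +60+10 → 70 < 110
  Calder: +70 → 70 < 90
  Grove: +85+10 → 95 ≥ 30
Round 2 — Grove becomes insolvent.
  Calder: +25 → 95 ≥ 90
Round 3 — Calder becomes insolvent.
  Alder: +10 → 25 < 110
  Larch: +80 → 80 ≥ 50
  Orwell: +70 → 70 < 100
Round 4 — Larch becomes insolvent.
  Pike: +10 → 10 < 120
No further insolvencies.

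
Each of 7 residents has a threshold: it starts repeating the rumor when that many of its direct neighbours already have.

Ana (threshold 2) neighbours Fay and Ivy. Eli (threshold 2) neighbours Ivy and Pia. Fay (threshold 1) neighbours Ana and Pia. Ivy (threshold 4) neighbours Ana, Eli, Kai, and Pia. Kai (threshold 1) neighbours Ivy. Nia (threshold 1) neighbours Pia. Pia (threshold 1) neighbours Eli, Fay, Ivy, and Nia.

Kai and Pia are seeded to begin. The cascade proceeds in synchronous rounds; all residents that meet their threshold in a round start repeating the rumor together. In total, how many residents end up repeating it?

4

Round 1 — Kai, Pia start repeating the rumor (initial).
Round 2 — checking thresholds:
  Eli: 1 of 2 neighbours < 2, below threshold.
  Fay: 1 of 2 neighbours ≥ 1, starts repeating the rumor.
  Ivy: 2 of 4 neighbours < 4, below threshold.
  Nia: 1 of 1 neighbours ≥ 1, starts repeating the rumor.
Round 3 — no new spreads; cascade stops.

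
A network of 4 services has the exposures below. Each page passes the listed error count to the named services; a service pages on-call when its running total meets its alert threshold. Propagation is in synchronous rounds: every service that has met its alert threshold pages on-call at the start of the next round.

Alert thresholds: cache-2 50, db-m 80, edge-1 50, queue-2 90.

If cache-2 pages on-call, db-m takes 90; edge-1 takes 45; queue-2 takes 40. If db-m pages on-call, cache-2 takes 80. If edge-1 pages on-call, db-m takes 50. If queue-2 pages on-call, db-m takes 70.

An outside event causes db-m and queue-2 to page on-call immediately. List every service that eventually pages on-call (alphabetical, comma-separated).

Round 1 — db-m, queue-2 page on-call (initial).
  cache-2: +80 → 80 ≥ 50
Round 2 — cache-2 pages on-call.
  edge-1: +45 → 45 < 50
No further pages.

cache-2, db-m, queue-2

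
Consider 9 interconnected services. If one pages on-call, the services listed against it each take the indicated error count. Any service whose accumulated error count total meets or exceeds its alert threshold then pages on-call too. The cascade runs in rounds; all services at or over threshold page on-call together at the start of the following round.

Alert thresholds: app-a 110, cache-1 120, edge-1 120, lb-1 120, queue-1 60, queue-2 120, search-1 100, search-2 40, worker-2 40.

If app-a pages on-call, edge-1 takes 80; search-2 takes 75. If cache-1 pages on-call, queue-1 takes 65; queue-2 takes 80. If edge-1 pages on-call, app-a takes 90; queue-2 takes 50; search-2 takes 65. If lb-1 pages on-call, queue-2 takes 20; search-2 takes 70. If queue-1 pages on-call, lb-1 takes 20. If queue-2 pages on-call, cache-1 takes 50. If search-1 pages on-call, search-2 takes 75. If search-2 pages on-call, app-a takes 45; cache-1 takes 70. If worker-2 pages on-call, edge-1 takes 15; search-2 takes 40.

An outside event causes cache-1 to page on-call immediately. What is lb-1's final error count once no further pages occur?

Round 1 — cache-1 pages on-call (initial).
  queue-1: +65 → 65 ≥ 60
  queue-2: +80 → 80 < 120
Round 2 — queue-1 pages on-call.
  lb-1: +20 → 20 < 120
No further pages.

20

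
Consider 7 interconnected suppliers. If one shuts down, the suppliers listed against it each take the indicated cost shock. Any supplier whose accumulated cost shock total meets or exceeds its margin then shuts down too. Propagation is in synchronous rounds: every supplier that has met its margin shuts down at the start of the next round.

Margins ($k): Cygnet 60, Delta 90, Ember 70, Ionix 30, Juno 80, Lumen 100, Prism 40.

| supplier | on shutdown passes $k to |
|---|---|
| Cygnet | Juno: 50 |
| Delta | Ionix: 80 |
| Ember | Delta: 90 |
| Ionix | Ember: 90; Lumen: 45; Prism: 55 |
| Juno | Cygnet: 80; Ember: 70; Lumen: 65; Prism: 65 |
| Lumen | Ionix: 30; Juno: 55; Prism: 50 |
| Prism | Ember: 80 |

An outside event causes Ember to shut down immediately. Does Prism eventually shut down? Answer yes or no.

yes

Round 1 — Ember shuts down (initial).
  Delta: +90 → 90 ≥ 90
Round 2 — Delta shuts down.
  Ionix: +80 → 80 ≥ 30
Round 3 — Ionix shuts down.
  Lumen: +45 → 45 < 100
  Prism: +55 → 55 ≥ 40
Round 4 — Prism shuts down.
No further shutdowns.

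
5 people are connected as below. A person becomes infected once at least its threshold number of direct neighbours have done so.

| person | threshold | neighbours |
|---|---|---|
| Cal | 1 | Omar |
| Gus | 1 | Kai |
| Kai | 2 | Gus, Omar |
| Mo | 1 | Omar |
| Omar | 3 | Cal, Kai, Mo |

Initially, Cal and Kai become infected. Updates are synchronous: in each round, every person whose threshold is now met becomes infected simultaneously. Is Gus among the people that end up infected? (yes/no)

yes

Round 1 — Cal, Kai become infected (initial).
Round 2 — checking thresholds:
  Gus: 1 of 1 neighbours ≥ 1, becomes infected.
  Omar: 2 of 3 neighbours < 3, below threshold.
Round 3 — no new infections; cascade stops.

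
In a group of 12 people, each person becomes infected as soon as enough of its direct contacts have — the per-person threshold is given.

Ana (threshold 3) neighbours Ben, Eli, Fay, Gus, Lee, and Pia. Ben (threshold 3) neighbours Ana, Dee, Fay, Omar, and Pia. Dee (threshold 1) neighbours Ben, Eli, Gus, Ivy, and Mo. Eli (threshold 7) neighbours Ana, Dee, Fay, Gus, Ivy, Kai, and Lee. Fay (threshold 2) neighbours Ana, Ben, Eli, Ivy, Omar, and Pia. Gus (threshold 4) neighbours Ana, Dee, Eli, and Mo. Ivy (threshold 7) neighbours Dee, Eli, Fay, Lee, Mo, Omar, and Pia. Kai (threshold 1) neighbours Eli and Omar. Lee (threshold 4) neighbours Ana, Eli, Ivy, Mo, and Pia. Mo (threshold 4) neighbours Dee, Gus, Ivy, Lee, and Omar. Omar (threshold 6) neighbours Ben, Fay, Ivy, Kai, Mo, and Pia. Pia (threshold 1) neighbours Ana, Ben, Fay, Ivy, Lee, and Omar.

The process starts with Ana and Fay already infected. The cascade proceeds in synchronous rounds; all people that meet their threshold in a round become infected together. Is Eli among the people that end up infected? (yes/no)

no

Round 1 — Ana, Fay become infected (initial).
Round 2 — checking thresholds:
  Ben: 2 of 5 neighbours < 3, not yet.
  Eli: 2 of 7 neighbours < 7, not yet.
  Gus: 1 of 4 neighbours < 4, not yet.
  Ivy: 1 of 7 neighbours < 7, not yet.
  Lee: 1 of 5 neighbours < 4, not yet.
  Omar: 1 of 6 neighbours < 6, not yet.
  Pia: 2 of 6 neighbours ≥ 1, becomes infected.
Round 3 — checking thresholds:
  Ben: 3 of 5 neighbours ≥ 3, becomes infected.
  Eli: 2 of 7 neighbours < 7, not yet.
  Gus: 1 of 4 neighbours < 4, not yet.
  Ivy: 2 of 7 neighbours < 7, not yet.
  Lee: 2 of 5 neighbours < 4, not yet.
  Omar: 2 of 6 neighbours < 6, not yet.
Round 4 — checking thresholds:
  Dee: 1 of 5 neighbours ≥ 1, becomes infected.
  Eli: 2 of 7 neighbours < 7, not yet.
  Gus: 1 of 4 neighbours < 4, not yet.
  Ivy: 2 of 7 neighbours < 7, not yet.
  Lee: 2 of 5 neighbours < 4, not yet.
  Omar: 3 of 6 neighbours < 6, not yet.
Round 5 — no new infections; cascade stops.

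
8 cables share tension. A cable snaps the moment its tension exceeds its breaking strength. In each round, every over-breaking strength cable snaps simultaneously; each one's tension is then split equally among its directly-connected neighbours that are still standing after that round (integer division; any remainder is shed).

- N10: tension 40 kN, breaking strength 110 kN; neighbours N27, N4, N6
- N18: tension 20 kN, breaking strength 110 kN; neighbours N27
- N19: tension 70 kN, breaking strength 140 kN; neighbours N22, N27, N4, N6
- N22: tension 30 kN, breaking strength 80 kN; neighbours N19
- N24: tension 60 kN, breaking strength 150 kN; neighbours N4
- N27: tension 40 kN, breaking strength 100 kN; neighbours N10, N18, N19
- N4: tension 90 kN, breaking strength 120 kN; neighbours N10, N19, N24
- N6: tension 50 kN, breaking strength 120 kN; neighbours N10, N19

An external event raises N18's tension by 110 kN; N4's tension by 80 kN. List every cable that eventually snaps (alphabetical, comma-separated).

N10, N18, N19, N22, N27, N4, N6

Round 1 — N18 at 130 > 110; N4 at 170 > 120. N18, N4 snap.
  N18 sheds 130 kN to N27: 130 each.
    N27: 40+130 = 170 > 100
  N4 sheds 170 kN to N10, N19, N24: 56 each (2 lost).
    N10: 40+56 = 96 ≤ 110
    N19: 70+56 = 126 ≤ 140
    N24: 60+56 = 116 ≤ 150
Round 2 — N27 snaps.
  N27 sheds 170 kN to N10, N19: 85 each.
    N10: 96+85 = 181 > 110
    N19: 126+85 = 211 > 140
Round 3 — N10, N19 snap.
  N10 sheds 181 kN to N6: 181 each.
    N6: 50+181 = 231 > 120
  N19 sheds 211 kN to N22, N6: 105 each (1 lost).
    N22: 30+105 = 135 > 80
    N6: 231+105 = 336 > 120
Round 4 — N22, N6 snap.
  N22 sheds 135 kN: no online neighbours, lost.
  N6 sheds 336 kN: no online neighbours, lost.
No further breaks.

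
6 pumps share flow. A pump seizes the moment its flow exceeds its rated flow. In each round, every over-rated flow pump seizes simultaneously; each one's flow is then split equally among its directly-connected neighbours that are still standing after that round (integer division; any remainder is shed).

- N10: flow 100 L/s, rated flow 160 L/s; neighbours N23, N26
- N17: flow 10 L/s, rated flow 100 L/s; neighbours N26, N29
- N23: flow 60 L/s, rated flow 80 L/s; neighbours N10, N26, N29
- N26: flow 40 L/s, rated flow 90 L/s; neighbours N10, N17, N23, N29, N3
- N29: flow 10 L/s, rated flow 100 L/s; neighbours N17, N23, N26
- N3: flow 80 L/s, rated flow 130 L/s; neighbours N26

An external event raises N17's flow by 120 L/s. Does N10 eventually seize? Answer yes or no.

yes

Round 1 — N17 at 130 > 100. N17 seizes.
  N17 sheds 130 L/s to N26, N29: 65 each.
    N26: 40+65 = 105 > 90
    N29: 10+65 = 75 ≤ 100
Round 2 — N26 seizes.
  N26 sheds 105 L/s to N10, N23, N29, N3: 26 each (1 lost).
    N10: 100+26 = 126 ≤ 160
    N23: 60+26 = 86 > 80
    N29: 75+26 = 101 > 100
    N3: 80+26 = 106 ≤ 130
Round 3 — N23, N29 seize.
  N23 sheds 86 L/s to N10: 86 each.
    N10: 126+86 = 212 > 160
  N29 sheds 101 L/s: no online neighbours, lost.
Round 4 — N10 seizes.
  N10 sheds 212 L/s: no online neighbours, lost.
No further seizures.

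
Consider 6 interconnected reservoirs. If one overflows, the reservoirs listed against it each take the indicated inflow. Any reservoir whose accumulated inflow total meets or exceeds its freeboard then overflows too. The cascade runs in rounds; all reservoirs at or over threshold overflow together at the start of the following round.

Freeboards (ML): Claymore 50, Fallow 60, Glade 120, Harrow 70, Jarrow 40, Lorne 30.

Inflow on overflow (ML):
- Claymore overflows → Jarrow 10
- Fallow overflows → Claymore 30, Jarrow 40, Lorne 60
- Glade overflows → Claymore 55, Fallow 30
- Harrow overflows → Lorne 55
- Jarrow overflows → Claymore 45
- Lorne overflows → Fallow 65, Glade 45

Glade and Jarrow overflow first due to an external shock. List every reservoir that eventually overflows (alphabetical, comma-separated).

Round 1 — Glade, Jarrow overflow (initial).
  Claymore: +55+45 → 100 ≥ 50
  Fallow: +30 → 30 < 60
Round 2 — Claymore overflows.
No further overflows.

Claymore, Glade, Jarrow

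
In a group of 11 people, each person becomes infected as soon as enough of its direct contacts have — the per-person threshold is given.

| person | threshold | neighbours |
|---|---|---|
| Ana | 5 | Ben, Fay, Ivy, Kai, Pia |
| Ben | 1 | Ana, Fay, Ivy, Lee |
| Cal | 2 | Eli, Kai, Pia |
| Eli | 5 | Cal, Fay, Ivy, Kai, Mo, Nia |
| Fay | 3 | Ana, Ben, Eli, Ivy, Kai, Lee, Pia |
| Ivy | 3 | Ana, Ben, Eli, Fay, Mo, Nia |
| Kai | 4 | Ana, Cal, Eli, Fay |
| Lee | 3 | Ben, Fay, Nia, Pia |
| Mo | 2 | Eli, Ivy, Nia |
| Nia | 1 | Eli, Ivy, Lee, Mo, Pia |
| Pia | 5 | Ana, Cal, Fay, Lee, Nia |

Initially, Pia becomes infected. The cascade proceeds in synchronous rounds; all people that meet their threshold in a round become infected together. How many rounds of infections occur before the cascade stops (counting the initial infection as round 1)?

Round 1 — Pia becomes infected (initial).
Round 2 — checking thresholds:
  Ana: 1 of 5 neighbours < 5, not yet.
  Cal: 1 of 3 neighbours < 2, not yet.
  Fay: 1 of 7 neighbours < 3, not yet.
  Lee: 1 of 4 neighbours < 3, not yet.
  Nia: 1 of 5 neighbours ≥ 1, becomes infected.
Round 3 — no new infections; cascade stops.

2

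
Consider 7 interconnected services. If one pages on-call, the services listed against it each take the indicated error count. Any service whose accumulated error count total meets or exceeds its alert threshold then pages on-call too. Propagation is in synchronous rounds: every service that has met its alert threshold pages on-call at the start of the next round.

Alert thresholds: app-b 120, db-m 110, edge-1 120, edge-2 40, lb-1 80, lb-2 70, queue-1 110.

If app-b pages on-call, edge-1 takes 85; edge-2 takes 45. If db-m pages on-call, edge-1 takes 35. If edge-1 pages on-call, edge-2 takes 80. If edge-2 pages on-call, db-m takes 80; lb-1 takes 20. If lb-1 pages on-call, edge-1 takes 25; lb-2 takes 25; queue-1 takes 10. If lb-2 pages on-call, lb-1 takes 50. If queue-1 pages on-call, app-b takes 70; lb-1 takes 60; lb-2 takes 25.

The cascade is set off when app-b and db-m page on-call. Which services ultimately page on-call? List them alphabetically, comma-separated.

Round 1 — app-b, db-m page on-call (initial).
  edge-1: +85+35 → 120 ≥ 120
  edge-2: +45 → 45 ≥ 40
Round 2 — edge-1, edge-2 page on-call.
  lb-1: +20 → 20 < 80
No further pages.

app-b, db-m, edge-1, edge-2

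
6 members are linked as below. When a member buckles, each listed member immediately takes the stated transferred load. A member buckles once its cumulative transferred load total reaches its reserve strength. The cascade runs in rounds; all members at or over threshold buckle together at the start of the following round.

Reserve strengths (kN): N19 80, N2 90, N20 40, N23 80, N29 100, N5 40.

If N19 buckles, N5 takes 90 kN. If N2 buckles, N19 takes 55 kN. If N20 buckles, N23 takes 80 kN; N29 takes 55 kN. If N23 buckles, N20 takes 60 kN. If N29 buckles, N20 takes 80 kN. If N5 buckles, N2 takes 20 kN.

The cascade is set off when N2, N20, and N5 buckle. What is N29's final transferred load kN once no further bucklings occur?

Round 1 — N2, N20, N5 buckle (initial).
  N19: +55 → 55 < 80
  N23: +80 → 80 ≥ 80
  N29: +55 → 55 < 100
Round 2 — N23 buckles.
No further bucklings.

55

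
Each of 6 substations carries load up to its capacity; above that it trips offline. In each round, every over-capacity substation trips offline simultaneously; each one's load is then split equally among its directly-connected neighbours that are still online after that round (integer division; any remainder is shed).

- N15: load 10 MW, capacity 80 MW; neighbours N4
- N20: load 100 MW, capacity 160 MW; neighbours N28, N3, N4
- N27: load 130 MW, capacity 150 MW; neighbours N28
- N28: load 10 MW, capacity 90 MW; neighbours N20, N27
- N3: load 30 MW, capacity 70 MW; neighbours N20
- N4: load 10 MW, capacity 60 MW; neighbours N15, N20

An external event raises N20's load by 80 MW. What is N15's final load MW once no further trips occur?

Round 1 — N20 at 180 > 160. N20 trips offline.
  N20 sheds 180 MW to N28, N3, N4: 60 each.
    N28: 10+60 = 70 ≤ 90
    N3: 30+60 = 90 > 70
    N4: 10+60 = 70 > 60
Round 2 — N3, N4 trip offline.
  N3 sheds 90 MW: no online neighbours, lost.
  N4 sheds 70 MW to N15: 70 each.
    N15: 10+70 = 80 ≤ 80
No further trips.

80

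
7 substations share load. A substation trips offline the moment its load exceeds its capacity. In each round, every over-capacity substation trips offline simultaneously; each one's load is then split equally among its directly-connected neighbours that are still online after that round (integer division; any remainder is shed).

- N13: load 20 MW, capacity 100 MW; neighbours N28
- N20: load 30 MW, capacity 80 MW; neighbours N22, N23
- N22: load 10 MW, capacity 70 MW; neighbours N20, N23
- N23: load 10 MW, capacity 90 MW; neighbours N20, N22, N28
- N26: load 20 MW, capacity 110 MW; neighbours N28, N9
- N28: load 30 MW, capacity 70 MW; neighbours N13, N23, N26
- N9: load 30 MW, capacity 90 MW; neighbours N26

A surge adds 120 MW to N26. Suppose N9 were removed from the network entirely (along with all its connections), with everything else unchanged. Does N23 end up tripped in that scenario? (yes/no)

yes

With N9 removed:
Round 1 — N26 at 140 > 110. N26 trips offline.
  N26 sheds 140 MW to N28: 140 each.
    N28: 30+140 = 170 > 70
Round 2 — N28 trips offline.
  N28 sheds 170 MW to N13, N23: 85 each.
    N13: 20+85 = 105 > 100
    N23: 10+85 = 95 > 90
Round 3 — N13, N23 trip offline.
  N13 sheds 105 MW: no online neighbours, lost.
  N23 sheds 95 MW to N20, N22: 47 each (1 lost).
    N20: 30+47 = 77 ≤ 80
    N22: 10+47 = 57 ≤ 70
No further trips.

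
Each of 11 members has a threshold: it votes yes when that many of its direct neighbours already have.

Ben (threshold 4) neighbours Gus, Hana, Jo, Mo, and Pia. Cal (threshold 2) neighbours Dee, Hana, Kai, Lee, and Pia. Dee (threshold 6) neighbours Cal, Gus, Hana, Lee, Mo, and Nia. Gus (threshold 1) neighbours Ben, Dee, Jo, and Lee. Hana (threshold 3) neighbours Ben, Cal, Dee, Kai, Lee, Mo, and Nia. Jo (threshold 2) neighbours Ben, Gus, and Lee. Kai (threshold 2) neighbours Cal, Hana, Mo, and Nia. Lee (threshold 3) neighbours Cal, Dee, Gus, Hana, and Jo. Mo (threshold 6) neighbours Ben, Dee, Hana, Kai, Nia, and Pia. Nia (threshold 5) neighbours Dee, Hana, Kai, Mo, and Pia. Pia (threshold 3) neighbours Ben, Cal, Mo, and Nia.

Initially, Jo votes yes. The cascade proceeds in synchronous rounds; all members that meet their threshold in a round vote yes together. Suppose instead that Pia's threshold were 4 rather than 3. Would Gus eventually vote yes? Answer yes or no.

yes

With Pia's threshold at 4:
Round 1 — Jo votes yes (initial).
Round 2 — checking thresholds:
  Ben: 1 of 5 neighbours < 4, not yet.
  Gus: 1 of 4 neighbours ≥ 1, votes yes.
  Lee: 1 of 5 neighbours < 3, not yet.
Round 3 — no new yes votes; cascade stops.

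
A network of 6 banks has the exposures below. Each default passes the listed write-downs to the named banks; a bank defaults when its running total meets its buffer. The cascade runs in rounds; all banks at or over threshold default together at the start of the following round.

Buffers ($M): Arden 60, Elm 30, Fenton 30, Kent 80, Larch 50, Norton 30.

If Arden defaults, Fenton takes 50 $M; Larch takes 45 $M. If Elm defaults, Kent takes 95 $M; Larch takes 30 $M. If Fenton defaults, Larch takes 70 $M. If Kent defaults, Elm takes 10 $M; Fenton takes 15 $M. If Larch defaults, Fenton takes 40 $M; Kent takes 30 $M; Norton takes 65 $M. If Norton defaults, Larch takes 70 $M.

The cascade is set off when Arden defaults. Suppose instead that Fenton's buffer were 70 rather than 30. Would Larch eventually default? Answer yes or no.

no

With Fenton's buffer at 70:
Round 1 — Arden defaults (initial).
  Fenton: +50 → 50 < 70
  Larch: +45 → 45 < 50
No further defaults.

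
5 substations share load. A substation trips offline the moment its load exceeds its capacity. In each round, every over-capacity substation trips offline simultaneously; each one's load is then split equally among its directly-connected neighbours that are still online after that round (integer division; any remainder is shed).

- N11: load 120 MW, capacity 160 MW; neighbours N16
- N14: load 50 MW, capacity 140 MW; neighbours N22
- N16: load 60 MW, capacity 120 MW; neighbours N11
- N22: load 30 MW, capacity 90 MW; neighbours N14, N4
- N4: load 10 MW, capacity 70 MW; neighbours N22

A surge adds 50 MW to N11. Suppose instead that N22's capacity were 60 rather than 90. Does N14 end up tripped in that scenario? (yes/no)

no

With N22's capacity at 60:
Round 1 — N11 at 170 > 160. N11 trips offline.
  N11 sheds 170 MW to N16: 170 each.
    N16: 60+170 = 230 > 120
Round 2 — N16 trips offline.
  N16 sheds 230 MW: no online neighbours, lost.
No further trips.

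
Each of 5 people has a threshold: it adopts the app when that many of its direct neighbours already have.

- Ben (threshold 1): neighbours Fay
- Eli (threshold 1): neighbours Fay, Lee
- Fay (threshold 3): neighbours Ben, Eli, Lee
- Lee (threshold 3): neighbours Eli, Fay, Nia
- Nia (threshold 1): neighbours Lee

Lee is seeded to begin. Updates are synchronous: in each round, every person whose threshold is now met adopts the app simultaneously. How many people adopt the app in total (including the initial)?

Round 1 — Lee adopts the app (initial).
Round 2 — checking thresholds:
  Eli: 1 of 2 neighbours ≥ 1, adopts the app.
  Fay: 1 of 3 neighbours < 3, below threshold.
  Nia: 1 of 1 neighbours ≥ 1, adopts the app.
Round 3 — no new adoptions; cascade stops.

3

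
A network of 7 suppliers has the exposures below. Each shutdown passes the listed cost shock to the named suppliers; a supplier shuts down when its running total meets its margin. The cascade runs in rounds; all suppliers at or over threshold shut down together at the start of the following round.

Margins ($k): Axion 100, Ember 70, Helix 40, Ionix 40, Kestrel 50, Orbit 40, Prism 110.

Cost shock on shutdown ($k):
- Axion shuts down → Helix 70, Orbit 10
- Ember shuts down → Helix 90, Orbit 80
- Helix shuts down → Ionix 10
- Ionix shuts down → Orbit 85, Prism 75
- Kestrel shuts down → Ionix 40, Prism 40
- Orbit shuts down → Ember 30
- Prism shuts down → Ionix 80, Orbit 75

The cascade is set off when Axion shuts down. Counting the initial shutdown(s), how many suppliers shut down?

2

Round 1 — Axion shuts down (initial).
  Helix: +70 → 70 ≥ 40
  Orbit: +10 → 10 < 40
Round 2 — Helix shuts down.
  Ionix: +10 → 10 < 40
No further shutdowns.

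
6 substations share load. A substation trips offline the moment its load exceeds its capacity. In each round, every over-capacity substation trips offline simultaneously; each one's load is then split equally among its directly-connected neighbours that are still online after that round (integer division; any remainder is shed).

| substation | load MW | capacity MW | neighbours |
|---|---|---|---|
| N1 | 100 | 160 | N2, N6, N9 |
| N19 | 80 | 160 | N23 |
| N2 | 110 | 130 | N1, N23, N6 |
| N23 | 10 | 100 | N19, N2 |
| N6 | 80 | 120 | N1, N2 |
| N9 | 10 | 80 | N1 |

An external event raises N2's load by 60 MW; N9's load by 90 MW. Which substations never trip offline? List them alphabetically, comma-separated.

Round 1 — N2 at 170 > 130; N9 at 100 > 80. N2, N9 trip offline.
  N2 sheds 170 MW to N1, N23, N6: 56 each (2 lost).
    N1: 100+56 = 156 ≤ 160
    N23: 10+56 = 66 ≤ 100
    N6: 80+56 = 136 > 120
  N9 sheds 100 MW to N1: 100 each.
    N1: 156+100 = 256 > 160
Round 2 — N1, N6 trip offline.
  N1 sheds 256 MW: no online neighbours, lost.
  N6 sheds 136 MW: no online neighbours, lost.
No further trips.

N19, N23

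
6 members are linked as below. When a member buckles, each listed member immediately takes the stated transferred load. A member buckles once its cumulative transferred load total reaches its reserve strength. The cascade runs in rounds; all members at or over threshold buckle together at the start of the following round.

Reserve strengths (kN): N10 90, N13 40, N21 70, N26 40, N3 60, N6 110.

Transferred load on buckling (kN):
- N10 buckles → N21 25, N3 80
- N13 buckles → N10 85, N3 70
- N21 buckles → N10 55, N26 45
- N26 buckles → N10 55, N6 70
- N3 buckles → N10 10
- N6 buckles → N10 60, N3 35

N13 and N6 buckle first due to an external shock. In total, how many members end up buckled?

4

Round 1 — N13, N6 buckle (initial).
  N10: +85+60 → 145 ≥ 90
  N3: +70+35 → 105 ≥ 60
Round 2 — N10, N3 buckle.
  N21: +25 → 25 < 70
No further bucklings.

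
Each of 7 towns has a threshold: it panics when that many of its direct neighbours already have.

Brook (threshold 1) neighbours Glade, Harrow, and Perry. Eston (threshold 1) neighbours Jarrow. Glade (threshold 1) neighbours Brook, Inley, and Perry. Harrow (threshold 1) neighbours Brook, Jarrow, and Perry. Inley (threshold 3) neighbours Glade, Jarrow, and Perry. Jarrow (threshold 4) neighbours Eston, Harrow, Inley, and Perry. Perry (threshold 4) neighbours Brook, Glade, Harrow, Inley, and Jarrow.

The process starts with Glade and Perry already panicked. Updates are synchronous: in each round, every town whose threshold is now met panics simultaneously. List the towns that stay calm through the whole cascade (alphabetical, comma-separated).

Round 1 — Glade, Perry panic (initial).
Round 2 — checking thresholds:
  Brook: 2 of 3 neighbours ≥ 1, panics.
  Harrow: 1 of 3 neighbours ≥ 1, panics.
  Inley: 2 of 3 neighbours < 3, holds.
  Jarrow: 1 of 4 neighbours < 4, holds.
Round 3 — no new panics; cascade stops.

Eston, Inley, Jarrow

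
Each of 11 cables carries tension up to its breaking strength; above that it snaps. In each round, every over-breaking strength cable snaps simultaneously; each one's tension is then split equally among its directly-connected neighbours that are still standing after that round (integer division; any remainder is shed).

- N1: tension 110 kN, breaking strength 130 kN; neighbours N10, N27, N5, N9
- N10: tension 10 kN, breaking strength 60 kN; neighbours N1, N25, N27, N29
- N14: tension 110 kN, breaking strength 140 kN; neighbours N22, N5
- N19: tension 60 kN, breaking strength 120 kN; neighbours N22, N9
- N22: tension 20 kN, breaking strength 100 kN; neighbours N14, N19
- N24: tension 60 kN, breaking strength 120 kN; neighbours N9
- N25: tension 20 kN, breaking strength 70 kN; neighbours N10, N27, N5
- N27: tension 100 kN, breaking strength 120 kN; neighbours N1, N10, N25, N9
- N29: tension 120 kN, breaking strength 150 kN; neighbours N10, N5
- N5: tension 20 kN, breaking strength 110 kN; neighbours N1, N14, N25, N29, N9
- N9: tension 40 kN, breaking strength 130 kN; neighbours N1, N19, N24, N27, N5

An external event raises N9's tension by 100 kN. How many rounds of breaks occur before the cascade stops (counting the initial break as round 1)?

6

Round 1 — N9 at 140 > 130. N9 snaps.
  N9 sheds 140 kN to N1, N19, N24, N27, N5: 28 each.
    N1: 110+28 = 138 > 130
    N19: 60+28 = 88 ≤ 120
    N24: 60+28 = 88 ≤ 120
    N27: 100+28 = 128 > 120
    N5: 20+28 = 48 ≤ 110
Round 2 — N1, N27 snap.
  N1 sheds 138 kN to N10, N5: 69 each.
    N10: 10+69 = 79 > 60
    N5: 48+69 = 117 > 110
  N27 sheds 128 kN to N10, N25: 64 each.
    N10: 79+64 = 143 > 60
    N25: 20+64 = 84 > 70
Round 3 — N10, N25, N5 snap.
  N10 sheds 143 kN to N29: 143 each.
    N29: 120+143 = 263 > 150
  N25 sheds 84 kN: no online neighbours, lost.
  N5 sheds 117 kN to N14, N29: 58 each (1 lost).
    N14: 110+58 = 168 > 140
    N29: 263+58 = 321 > 150
Round 4 — N14, N29 snap.
  N14 sheds 168 kN to N22: 168 each.
    N22: 20+168 = 188 > 100
  N29 sheds 321 kN: no online neighbours, lost.
Round 5 — N22 snaps.
  N22 sheds 188 kN to N19: 188 each.
    N19: 88+188 = 276 > 120
Round 6 — N19 snaps.
  N19 sheds 276 kN: no online neighbours, lost.
No further breaks.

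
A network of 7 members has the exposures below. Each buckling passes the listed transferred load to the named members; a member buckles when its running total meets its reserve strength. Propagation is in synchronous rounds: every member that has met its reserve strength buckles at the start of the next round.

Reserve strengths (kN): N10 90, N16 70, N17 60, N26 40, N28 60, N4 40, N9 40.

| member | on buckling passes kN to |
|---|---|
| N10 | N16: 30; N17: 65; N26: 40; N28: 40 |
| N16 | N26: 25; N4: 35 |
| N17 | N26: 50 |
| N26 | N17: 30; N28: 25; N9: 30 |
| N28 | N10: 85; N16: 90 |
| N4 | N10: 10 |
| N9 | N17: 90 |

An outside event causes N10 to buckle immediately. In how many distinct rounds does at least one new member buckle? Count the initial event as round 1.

4

Round 1 — N10 buckles (initial).
  N16: +30 → 30 < 70
  N17: +65 → 65 ≥ 60
  N26: +40 → 40 ≥ 40
  N28: +40 → 40 < 60
Round 2 — N17, N26 buckle.
  N28: +25 → 65 ≥ 60
  N9: +30 → 30 < 40
Round 3 — N28 buckles.
  N16: +90 → 120 ≥ 70
Round 4 — N16 buckles.
  N4: +35 → 35 < 40
No further bucklings.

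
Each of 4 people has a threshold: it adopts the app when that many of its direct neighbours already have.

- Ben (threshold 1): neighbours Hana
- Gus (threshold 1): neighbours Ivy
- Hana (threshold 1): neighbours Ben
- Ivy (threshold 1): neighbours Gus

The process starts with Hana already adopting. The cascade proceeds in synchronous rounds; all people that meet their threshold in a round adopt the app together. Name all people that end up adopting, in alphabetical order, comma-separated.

Ben, Hana

Round 1 — Hana adopts the app (initial).
Round 2 — checking thresholds:
  Ben: 1 of 1 neighbours ≥ 1, adopts the app.
Round 3 — no new adoptions; cascade stops.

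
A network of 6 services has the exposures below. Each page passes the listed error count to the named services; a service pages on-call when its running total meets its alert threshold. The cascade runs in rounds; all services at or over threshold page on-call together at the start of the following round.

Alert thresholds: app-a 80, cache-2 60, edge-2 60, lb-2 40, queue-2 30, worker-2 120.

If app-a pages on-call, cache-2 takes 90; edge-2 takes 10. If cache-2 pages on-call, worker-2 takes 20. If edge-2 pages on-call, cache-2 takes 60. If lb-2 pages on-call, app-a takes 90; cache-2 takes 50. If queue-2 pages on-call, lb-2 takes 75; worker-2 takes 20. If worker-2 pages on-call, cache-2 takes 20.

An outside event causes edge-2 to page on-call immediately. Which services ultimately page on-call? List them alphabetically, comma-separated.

cache-2, edge-2

Round 1 — edge-2 pages on-call (initial).
  cache-2: +60 → 60 ≥ 60
Round 2 — cache-2 pages on-call.
  worker-2: +20 → 20 < 120
No further pages.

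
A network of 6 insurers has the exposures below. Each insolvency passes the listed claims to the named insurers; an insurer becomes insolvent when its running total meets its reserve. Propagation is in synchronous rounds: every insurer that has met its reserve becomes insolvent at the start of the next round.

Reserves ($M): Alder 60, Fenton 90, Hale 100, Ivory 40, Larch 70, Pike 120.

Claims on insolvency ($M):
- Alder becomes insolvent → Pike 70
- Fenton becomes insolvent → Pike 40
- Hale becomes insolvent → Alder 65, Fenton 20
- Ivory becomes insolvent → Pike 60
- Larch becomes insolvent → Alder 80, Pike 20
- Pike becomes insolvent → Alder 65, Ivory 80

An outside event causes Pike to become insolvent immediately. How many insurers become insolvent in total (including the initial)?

Round 1 — Pike becomes insolvent (initial).
  Alder: +65 → 65 ≥ 60
  Ivory: +80 → 80 ≥ 40
Round 2 — Alder, Ivory become insolvent.
No further insolvencies.

3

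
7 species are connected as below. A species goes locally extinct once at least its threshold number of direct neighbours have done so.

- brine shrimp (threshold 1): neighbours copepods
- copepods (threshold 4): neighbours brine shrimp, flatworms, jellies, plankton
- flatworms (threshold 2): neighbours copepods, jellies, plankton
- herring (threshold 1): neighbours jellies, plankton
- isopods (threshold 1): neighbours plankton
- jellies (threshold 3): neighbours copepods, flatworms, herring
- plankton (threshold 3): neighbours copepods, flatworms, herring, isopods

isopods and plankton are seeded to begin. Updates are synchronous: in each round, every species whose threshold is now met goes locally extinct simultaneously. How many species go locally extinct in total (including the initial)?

3

Round 1 — isopods, plankton go locally extinct (initial).
Round 2 — checking thresholds:
  copepods: 1 of 4 neighbours < 4, below threshold.
  flatworms: 1 of 3 neighbours < 2, below threshold.
  herring: 1 of 2 neighbours ≥ 1, goes locally extinct.
Round 3 — no new extinctions; cascade stops.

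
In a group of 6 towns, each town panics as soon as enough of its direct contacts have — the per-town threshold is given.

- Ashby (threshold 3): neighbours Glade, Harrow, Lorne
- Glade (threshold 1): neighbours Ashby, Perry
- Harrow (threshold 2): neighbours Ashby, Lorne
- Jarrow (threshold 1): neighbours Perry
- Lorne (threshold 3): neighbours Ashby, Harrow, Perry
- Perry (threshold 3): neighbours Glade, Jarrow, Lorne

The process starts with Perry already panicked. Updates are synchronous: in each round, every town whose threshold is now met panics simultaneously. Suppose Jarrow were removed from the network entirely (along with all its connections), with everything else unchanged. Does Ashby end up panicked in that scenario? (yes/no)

With Jarrow removed:
Round 1 — Perry panics (initial).
Round 2 — checking thresholds:
  Glade: 1 of 2 neighbours ≥ 1, panics.
  Lorne: 1 of 3 neighbours < 3, not yet.
Round 3 — no new panics; cascade stops.

no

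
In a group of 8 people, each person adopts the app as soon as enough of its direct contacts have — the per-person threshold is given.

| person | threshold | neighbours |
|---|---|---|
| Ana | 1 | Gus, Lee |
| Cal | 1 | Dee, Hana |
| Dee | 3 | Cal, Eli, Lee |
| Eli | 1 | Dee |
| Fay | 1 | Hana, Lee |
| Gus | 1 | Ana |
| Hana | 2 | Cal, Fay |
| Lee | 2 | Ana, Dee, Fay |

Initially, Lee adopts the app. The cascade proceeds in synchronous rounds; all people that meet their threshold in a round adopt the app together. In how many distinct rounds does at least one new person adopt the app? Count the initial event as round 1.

Round 1 — Lee adopts the app (initial).
Round 2 — checking thresholds:
  Ana: 1 of 2 neighbours ≥ 1, adopts the app.
  Dee: 1 of 3 neighbours < 3, holds.
  Fay: 1 of 2 neighbours ≥ 1, adopts the app.
Round 3 — checking thresholds:
  Dee: 1 of 3 neighbours < 3, holds.
  Gus: 1 of 1 neighbours ≥ 1, adopts the app.
  Hana: 1 of 2 neighbours < 2, holds.
Round 4 — no new adoptions; cascade stops.

3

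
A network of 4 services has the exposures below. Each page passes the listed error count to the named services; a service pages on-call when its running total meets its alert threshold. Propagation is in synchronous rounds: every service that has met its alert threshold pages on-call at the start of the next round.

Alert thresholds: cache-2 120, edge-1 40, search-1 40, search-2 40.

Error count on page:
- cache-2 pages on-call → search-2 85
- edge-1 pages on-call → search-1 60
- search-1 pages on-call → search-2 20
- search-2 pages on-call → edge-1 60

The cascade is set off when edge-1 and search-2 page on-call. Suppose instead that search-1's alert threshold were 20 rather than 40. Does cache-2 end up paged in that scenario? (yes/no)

With search-1's alert threshold at 20:
Round 1 — edge-1, search-2 page on-call (initial).
  search-1: +60 → 60 ≥ 20
Round 2 — search-1 pages on-call.
No further pages.

no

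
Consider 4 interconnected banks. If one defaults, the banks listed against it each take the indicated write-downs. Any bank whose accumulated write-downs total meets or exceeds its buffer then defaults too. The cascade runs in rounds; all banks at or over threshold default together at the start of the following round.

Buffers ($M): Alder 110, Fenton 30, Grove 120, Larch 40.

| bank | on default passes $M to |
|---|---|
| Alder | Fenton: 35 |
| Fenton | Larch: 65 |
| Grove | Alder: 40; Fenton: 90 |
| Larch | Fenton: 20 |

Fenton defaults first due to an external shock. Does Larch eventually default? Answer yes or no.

Round 1 — Fenton defaults (initial).
  Larch: +65 → 65 ≥ 40
Round 2 — Larch defaults.
No further defaults.

yes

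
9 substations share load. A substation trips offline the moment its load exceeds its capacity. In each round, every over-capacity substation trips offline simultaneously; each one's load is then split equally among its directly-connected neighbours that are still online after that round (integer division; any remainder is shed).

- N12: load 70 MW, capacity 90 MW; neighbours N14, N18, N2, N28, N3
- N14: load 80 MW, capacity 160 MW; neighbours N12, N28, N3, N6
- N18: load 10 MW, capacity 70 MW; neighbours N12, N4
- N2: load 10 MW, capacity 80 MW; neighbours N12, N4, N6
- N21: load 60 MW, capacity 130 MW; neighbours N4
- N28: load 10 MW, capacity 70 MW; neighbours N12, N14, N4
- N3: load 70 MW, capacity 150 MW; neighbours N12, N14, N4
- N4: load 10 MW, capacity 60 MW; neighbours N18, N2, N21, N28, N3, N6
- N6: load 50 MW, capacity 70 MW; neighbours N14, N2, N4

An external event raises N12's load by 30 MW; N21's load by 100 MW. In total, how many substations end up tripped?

Round 1 — N12 at 100 > 90; N21 at 160 > 130. N12, N21 trip offline.
  N12 sheds 100 MW to N14, N18, N2, N28, N3: 20 each.
    N14: 80+20 = 100 ≤ 160
    N18: 10+20 = 30 ≤ 70
    N2: 10+20 = 30 ≤ 80
    N28: 10+20 = 30 ≤ 70
    N3: 70+20 = 90 ≤ 150
  N21 sheds 160 MW to N4: 160 each.
    N4: 10+160 = 170 > 60
Round 2 — N4 trips offline.
  N4 sheds 170 MW to N18, N2, N28, N3, N6: 34 each.
    N18: 30+34 = 64 ≤ 70
    N2: 30+34 = 64 ≤ 80
    N28: 30+34 = 64 ≤ 70
    N3: 90+34 = 124 ≤ 150
    N6: 50+34 = 84 > 70
Round 3 — N6 trips offline.
  N6 sheds 84 MW to N14, N2: 42 each.
    N14: 100+42 = 142 ≤ 160
    N2: 64+42 = 106 > 80
Round 4 — N2 trips offline.
  N2 sheds 106 MW: no online neighbours, lost.
No further trips.

5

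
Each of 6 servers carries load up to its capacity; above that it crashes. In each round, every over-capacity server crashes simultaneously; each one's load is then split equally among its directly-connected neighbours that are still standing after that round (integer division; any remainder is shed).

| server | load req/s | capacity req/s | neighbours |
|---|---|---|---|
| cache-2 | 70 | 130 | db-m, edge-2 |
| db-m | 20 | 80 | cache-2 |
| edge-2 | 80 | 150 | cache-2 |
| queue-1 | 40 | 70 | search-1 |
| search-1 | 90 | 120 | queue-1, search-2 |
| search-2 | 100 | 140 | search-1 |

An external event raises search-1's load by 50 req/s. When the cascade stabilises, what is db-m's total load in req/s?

20

Round 1 — search-1 at 140 > 120. search-1 crashes.
  search-1 sheds 140 req/s to queue-1, search-2: 70 each.
    queue-1: 40+70 = 110 > 70
    search-2: 100+70 = 170 > 140
Round 2 — queue-1, search-2 crash.
  queue-1 sheds 110 req/s: no online neighbours, lost.
  search-2 sheds 170 req/s: no online neighbours, lost.
No further crashes.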